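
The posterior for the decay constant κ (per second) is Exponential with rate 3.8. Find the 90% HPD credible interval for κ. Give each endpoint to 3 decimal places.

The exponential density is strictly decreasing on [0, ∞), so the HPD interval is anchored at 0: [0, q] with P(κ ≤ q) = 0.90.
q = −ln(1 − 0.90) / 3.8 = 2.3026 / 3.8 = 0.606.

[0.000, 0.606]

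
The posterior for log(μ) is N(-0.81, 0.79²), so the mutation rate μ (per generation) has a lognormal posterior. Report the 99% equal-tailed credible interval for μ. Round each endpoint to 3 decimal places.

On the log scale the 99% interval is -0.81 ± 2.576 × 0.79 = [-2.8449, 1.2249].
Exponentiate: [e^-2.8449, e^1.2249] = [0.058, 3.404].

[0.058, 3.404]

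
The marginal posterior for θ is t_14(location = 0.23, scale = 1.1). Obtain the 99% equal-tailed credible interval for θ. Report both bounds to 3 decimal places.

The t_14 distribution is symmetric; the 99% interval is 0.23 ± t·1.1 with t_{0.995,14} = 2.977.
Half-width: 2.977 × 1.1 = 3.275.
0.23 − 3.275 = -3.045; 0.23 + 3.275 = 3.505.

[-3.045, 3.505]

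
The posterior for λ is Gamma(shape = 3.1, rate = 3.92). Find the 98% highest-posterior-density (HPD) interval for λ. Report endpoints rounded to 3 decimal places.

The posterior is unimodal and skewed, so the HPD interval has equal density at both endpoints and is the shortest 98% interval.
Solving f(0.055) = f(1.977) with F(1.977) − F(0.055) = 0.98 gives [0.055, 1.977].
For comparison, the equal-tailed interval is [0.120, 2.187]; the HPD is narrower and shifted toward the mode.

[0.055, 1.977]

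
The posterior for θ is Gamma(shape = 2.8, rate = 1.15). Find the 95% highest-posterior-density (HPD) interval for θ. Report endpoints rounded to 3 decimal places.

[0.206, 5.289]

The posterior is unimodal and skewed, so the HPD interval has equal density at both endpoints and is the shortest 95% interval.
Solving f(0.206) = f(5.289) with F(5.289) − F(0.206) = 0.95 gives [0.206, 5.289].
For comparison, the equal-tailed interval is [0.465, 6.004]; the HPD is narrower and shifted toward the mode.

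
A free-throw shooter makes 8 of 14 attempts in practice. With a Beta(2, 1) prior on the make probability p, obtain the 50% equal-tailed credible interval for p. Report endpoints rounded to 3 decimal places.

Posterior: Beta(2+8, 1+6) = Beta(10, 7).
Equal-tailed 50% interval: the 0.25 and 0.75 quantiles of Beta(10, 7).
Posterior mean ≈ 0.588, SD ≈ 0.116; a Normal approximation gives roughly [0.510, 0.666].
Exact: F⁻¹(0.25) = 0.509; F⁻¹(0.75) = 0.671.

[0.509, 0.671]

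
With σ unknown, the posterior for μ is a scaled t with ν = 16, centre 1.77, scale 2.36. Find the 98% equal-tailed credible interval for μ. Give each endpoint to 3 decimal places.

[-4.327, 7.867]

The t_16 distribution is symmetric; the 98% interval is 1.77 ± t·2.36 with t_{0.99,16} = 2.583.
Half-width: 2.583 × 2.36 = 6.097.
1.77 − 6.097 = -4.327; 1.77 + 6.097 = 7.867.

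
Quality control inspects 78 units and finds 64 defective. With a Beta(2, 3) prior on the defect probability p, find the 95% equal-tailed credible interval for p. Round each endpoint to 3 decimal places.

Posterior: Beta(2+64, 3+14) = Beta(66, 17).
Equal-tailed 95% interval: the 0.025 and 0.975 quantiles of Beta(66, 17).
Posterior mean ≈ 0.795, SD ≈ 0.044; a Normal approximation gives roughly [0.709, 0.881].
Exact: F⁻¹(0.025) = 0.703; F⁻¹(0.975) = 0.874.

[0.703, 0.874]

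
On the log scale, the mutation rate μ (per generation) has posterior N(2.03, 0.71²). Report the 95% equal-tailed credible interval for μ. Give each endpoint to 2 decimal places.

On the log scale the 95% interval is 2.03 ± 1.960 × 0.71 = [0.6384, 3.4216].
Exponentiate: [e^0.6384, e^3.4216] = [1.89, 30.62].

[1.89, 30.62]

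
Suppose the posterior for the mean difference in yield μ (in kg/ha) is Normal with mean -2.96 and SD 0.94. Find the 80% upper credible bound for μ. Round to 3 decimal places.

-2.169

Need U with P(μ ≤ U) = 0.80: U = -2.96 + z_{0.2}·0.94.
z = 0.842; U = -2.96 + 0.842 × 0.94 = -2.169.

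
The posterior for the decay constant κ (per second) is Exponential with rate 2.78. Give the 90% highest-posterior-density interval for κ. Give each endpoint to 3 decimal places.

[0.000, 0.828]

The exponential density is strictly decreasing on [0, ∞), so the HPD interval is anchored at 0: [0, q] with P(κ ≤ q) = 0.90.
q = −ln(1 − 0.90) / 2.78 = 2.3026 / 2.78 = 0.828.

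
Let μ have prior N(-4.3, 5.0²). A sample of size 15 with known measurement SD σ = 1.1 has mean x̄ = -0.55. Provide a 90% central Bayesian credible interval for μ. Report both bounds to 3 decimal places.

Posterior precision = 1/5.0² + 15/1.1² = 0.0400 + 12.3967 = 12.4367, so posterior SD = 0.2836.
Posterior mean = (-4.3/5.0² + 15·-0.55/1.1²) / 12.4367 = -0.5621.
Interval: -0.5621 ± 1.645 × 0.2836 → [-1.028, -0.096].

[-1.028, -0.096]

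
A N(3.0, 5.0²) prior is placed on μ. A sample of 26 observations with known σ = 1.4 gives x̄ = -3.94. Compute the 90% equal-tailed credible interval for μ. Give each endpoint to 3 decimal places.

Posterior precision = 1/5.0² + 26/1.4² = 0.0400 + 13.2653 = 13.3053, so posterior SD = 0.2741.
Posterior mean = (3.0/5.0² + 26·-3.94/1.4²) / 13.3053 = -3.9191.
Interval: -3.9191 ± 1.645 × 0.2741 → [-4.370, -3.468].

[-4.370, -3.468]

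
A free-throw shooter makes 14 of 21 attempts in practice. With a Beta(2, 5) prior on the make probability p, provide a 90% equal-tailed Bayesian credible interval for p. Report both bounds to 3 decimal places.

[0.417, 0.720]

Posterior: Beta(2+14, 5+7) = Beta(16, 12).
Equal-tailed 90% interval: the 0.05 and 0.95 quantiles of Beta(16, 12).
Posterior mean ≈ 0.571, SD ≈ 0.092; a Normal approximation gives roughly [0.420, 0.723].
Exact: F⁻¹(0.05) = 0.417; F⁻¹(0.95) = 0.720.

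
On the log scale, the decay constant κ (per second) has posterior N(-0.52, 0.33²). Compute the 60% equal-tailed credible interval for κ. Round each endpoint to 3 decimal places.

[0.450, 0.785]

On the log scale the 60% interval is -0.52 ± 0.842 × 0.33 = [-0.7977, -0.2423].
Exponentiate: [e^-0.7977, e^-0.2423] = [0.450, 0.785].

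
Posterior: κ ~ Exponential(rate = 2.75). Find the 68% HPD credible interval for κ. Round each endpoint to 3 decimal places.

The exponential density is strictly decreasing on [0, ∞), so the HPD interval is anchored at 0: [0, q] with P(κ ≤ q) = 0.68.
q = −ln(1 − 0.68) / 2.75 = 1.1394 / 2.75 = 0.414.

[0.000, 0.414]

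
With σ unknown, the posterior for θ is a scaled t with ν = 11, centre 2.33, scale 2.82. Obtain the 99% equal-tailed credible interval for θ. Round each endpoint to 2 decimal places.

The t_11 distribution is symmetric; the 99% interval is 2.33 ± t·2.82 with t_{0.995,11} = 3.106.
Half-width: 3.106 × 2.82 = 8.76.
2.33 − 8.76 = -6.43; 2.33 + 8.76 = 11.09.

[-6.43, 11.09]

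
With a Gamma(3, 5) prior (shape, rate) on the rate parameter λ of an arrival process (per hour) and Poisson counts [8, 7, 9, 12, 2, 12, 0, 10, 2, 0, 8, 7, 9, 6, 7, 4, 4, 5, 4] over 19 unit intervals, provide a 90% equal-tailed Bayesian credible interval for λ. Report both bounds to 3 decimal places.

[4.235, 5.729]

Posterior: Gamma(3+116, 5+19) = Gamma(119, 24) (shape, rate).
Equal-tailed 90% interval: Gamma(119, 24) quantiles at 0.05 and 0.95.
Posterior mean ≈ 4.958, SD ≈ 0.455; a Normal approximation gives roughly [4.211, 5.706].
Exact: lower = 4.235; upper = 5.729.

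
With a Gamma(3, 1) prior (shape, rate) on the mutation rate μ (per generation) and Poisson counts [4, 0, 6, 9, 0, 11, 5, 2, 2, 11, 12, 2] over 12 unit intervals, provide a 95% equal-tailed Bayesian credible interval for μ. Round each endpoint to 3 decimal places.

[3.994, 6.459]

Posterior: Gamma(3+64, 1+12) = Gamma(67, 13) (shape, rate).
Equal-tailed 95% interval: Gamma(67, 13) quantiles at 0.025 and 0.975.
Posterior mean ≈ 5.154, SD ≈ 0.630; a Normal approximation gives roughly [3.920, 6.388].
Exact: lower = 3.994; upper = 6.459.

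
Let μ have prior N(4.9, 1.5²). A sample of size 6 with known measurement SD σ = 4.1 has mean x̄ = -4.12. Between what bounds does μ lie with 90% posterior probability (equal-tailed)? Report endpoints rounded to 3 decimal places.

Posterior precision = 1/1.5² + 6/4.1² = 0.4444 + 0.3569 = 0.8014, so posterior SD = 1.1171.
Posterior mean = (4.9/1.5² + 6·-4.12/4.1²) / 0.8014 = 0.8825.
Interval: 0.8825 ± 1.645 × 1.1171 → [-0.955, 2.720].

[-0.955, 2.720]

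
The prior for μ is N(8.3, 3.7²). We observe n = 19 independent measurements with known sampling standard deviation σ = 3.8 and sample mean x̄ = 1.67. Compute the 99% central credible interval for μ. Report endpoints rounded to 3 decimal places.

Posterior precision = 1/3.7² + 19/3.8² = 0.0730 + 1.3158 = 1.3888, so posterior SD = 0.8485.
Posterior mean = (8.3/3.7² + 19·1.67/3.8²) / 1.3888 = 2.0187.
Interval: 2.0187 ± 2.576 × 0.8485 → [-0.167, 4.204].

[-0.167, 4.204]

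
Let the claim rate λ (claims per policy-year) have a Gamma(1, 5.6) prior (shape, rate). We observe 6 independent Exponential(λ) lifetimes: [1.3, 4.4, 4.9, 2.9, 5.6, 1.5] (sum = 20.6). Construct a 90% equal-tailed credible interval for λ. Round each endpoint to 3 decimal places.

Posterior: Gamma(1+6, 5.6+20.6) = Gamma(7, 26.2) (shape, rate).
Equal-tailed 90% interval: Gamma(7, 26.2) quantiles at 0.05 and 0.95.
Posterior mean ≈ 0.267, SD ≈ 0.101; a Normal approximation gives roughly [0.101, 0.433].
Exact: lower = 0.125; upper = 0.452.

[0.125, 0.452]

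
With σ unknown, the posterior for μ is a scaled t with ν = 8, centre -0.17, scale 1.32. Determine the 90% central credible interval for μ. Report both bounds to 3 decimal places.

[-2.625, 2.285]

The t_8 distribution is symmetric; the 90% interval is -0.17 ± t·1.32 with t_{0.95,8} = 1.860.
Half-width: 1.860 × 1.32 = 2.455.
-0.17 − 2.455 = -2.625; -0.17 + 2.455 = 2.285.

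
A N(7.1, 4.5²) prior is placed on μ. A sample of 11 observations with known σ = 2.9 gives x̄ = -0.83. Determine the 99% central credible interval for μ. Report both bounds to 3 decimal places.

Posterior precision = 1/4.5² + 11/2.9² = 0.0494 + 1.3080 = 1.3573, so posterior SD = 0.8583.
Posterior mean = (7.1/4.5² + 11·-0.83/2.9²) / 1.3573 = -0.5415.
Interval: -0.5415 ± 2.576 × 0.8583 → [-2.752, 1.669].

[-2.752, 1.669]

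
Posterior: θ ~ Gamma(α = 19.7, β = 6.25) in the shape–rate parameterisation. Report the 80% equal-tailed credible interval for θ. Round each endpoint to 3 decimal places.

[2.283, 4.089]

Posterior: Gamma(shape 19.7, rate 6.25).
Equal-tailed 80% interval: Gamma(19.7, 6.25) quantiles at 0.1 and 0.9.
Posterior mean ≈ 3.152, SD ≈ 0.710; a Normal approximation gives roughly [2.242, 4.062].
Exact: lower = 2.283; upper = 4.089.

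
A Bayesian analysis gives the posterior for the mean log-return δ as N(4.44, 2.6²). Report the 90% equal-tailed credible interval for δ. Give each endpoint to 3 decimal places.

[0.163, 8.717]

The posterior is symmetric, so the 90% equal-tailed interval is δ = 4.44 ± z·2.6 with z = 1.645.
Half-width: 1.645 × 2.6 = 4.277.
4.44 − 4.277 = 0.163; 4.44 + 4.277 = 8.717.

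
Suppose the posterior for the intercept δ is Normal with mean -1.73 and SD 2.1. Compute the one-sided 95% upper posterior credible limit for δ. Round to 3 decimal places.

Need U with P(δ ≤ U) = 0.95: U = -1.73 + z_{0.05}·2.1.
z = 1.645; U = -1.73 + 1.645 × 2.1 = 1.724.

1.724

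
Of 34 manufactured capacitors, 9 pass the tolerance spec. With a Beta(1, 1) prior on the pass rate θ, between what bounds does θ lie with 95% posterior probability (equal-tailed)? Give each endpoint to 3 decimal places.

[0.146, 0.433]

Posterior: Beta(1+9, 1+25) = Beta(10, 26).
Equal-tailed 95% interval: the 0.025 and 0.975 quantiles of Beta(10, 26).
Posterior mean ≈ 0.278, SD ≈ 0.074; a Normal approximation gives roughly [0.133, 0.422].
Exact: F⁻¹(0.025) = 0.146; F⁻¹(0.975) = 0.433.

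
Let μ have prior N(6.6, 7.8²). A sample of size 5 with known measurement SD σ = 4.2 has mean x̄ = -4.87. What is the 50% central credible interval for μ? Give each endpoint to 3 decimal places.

Posterior precision = 1/7.8² + 5/4.2² = 0.0164 + 0.2834 = 0.2999, so posterior SD = 1.8261.
Posterior mean = (6.6/7.8² + 5·-4.87/4.2²) / 0.2999 = -4.2413.
Interval: -4.2413 ± 0.674 × 1.8261 → [-5.473, -3.010].

[-5.473, -3.010]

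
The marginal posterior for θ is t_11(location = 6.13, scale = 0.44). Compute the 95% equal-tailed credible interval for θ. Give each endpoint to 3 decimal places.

The t_11 distribution is symmetric; the 95% interval is 6.13 ± t·0.44 with t_{0.975,11} = 2.201.
Half-width: 2.201 × 0.44 = 0.968.
6.13 − 0.968 = 5.162; 6.13 + 0.968 = 7.098.

[5.162, 7.098]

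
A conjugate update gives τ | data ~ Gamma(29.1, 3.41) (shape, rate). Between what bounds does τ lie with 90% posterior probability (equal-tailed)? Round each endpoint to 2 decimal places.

[6.11, 11.29]

Posterior: Gamma(shape 29.1, rate 3.41).
Equal-tailed 90% interval: Gamma(29.1, 3.41) quantiles at 0.05 and 0.95.
Posterior mean ≈ 8.53, SD ≈ 1.58; a Normal approximation gives roughly [5.93, 11.14].
Exact: lower = 6.11; upper = 11.29.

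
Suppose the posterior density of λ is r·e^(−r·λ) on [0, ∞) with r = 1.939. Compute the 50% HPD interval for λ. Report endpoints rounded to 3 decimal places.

The exponential density is strictly decreasing on [0, ∞), so the HPD interval is anchored at 0: [0, q] with P(λ ≤ q) = 0.50.
q = −ln(1 − 0.50) / 1.939 = 0.6931 / 1.939 = 0.357.

[0.000, 0.357]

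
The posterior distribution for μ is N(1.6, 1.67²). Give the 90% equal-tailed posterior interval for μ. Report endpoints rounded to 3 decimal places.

The posterior is symmetric, so the 90% equal-tailed interval is μ = 1.6 ± z·1.67 with z = 1.645.
Half-width: 1.645 × 1.67 = 2.747.
1.6 − 2.747 = -1.147; 1.6 + 2.747 = 4.347.

[-1.147, 4.347]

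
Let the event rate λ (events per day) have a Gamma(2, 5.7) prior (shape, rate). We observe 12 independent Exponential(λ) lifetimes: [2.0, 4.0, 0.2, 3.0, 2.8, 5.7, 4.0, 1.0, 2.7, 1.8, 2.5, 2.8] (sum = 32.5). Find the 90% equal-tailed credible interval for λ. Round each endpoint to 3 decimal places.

[0.222, 0.541]

Posterior: Gamma(2+12, 5.7+32.5) = Gamma(14, 38.2) (shape, rate).
Equal-tailed 90% interval: Gamma(14, 38.2) quantiles at 0.05 and 0.95.
Posterior mean ≈ 0.366, SD ≈ 0.098; a Normal approximation gives roughly [0.205, 0.528].
Exact: lower = 0.222; upper = 0.541.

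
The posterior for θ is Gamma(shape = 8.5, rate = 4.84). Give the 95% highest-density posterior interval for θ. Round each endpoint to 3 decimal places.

[0.681, 2.956]

The posterior is unimodal and skewed, so the HPD interval has equal density at both endpoints and is the shortest 95% interval.
Solving f(0.681) = f(2.956) with F(2.956) − F(0.681) = 0.95 gives [0.681, 2.956].
For comparison, the equal-tailed interval is [0.781, 3.119]; the HPD is narrower and shifted toward the mode.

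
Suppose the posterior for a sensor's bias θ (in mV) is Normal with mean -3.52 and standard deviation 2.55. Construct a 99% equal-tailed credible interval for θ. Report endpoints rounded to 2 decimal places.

The posterior is symmetric, so the 99% equal-tailed interval is θ = -3.52 ± z·2.55 with z = 2.576.
Half-width: 2.576 × 2.55 = 6.57.
-3.52 − 6.57 = -10.09; -3.52 + 6.57 = 3.05.

[-10.09, 3.05]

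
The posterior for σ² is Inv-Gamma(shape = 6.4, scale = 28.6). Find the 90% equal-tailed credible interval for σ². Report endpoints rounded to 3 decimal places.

[2.589, 9.935]

Inverse-Gamma(6.4, 28.6) quantiles: F⁻¹(0.05) and F⁻¹(0.95).
Equivalently, 1/σ² ~ Gamma(6.4, rate = 28.6); invert its 0.95 and 0.05 quantiles.
Posterior mean ≈ 5.296, SD ≈ 2.525; a Normal approximation gives roughly [1.143, 9.449].
Exact: lower = 2.589; upper = 9.935.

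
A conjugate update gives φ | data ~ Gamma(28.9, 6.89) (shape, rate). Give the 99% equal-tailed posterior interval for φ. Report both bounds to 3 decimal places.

Posterior: Gamma(shape 28.9, rate 6.89).
Equal-tailed 99% interval: Gamma(28.9, 6.89) quantiles at 0.005 and 0.995.
Posterior mean ≈ 4.194, SD ≈ 0.780; a Normal approximation gives roughly [2.185, 6.204].
Exact: lower = 2.457; upper = 6.475.

[2.457, 6.475]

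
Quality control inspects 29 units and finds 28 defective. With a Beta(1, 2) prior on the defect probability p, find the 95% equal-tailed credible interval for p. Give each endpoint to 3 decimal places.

[0.786, 0.980]

Posterior: Beta(1+28, 2+1) = Beta(29, 3).
Equal-tailed 95% interval: the 0.025 and 0.975 quantiles of Beta(29, 3).
Posterior mean ≈ 0.906, SD ≈ 0.051; a Normal approximation gives roughly [0.807, 1.006].
Exact: F⁻¹(0.025) = 0.786; F⁻¹(0.975) = 0.980.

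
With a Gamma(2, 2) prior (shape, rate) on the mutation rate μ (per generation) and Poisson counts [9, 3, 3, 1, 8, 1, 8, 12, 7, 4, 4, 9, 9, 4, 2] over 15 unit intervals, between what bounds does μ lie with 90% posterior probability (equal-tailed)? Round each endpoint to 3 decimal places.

Posterior: Gamma(2+84, 2+15) = Gamma(86, 17) (shape, rate).
Equal-tailed 90% interval: Gamma(86, 17) quantiles at 0.05 and 0.95.
Posterior mean ≈ 5.059, SD ≈ 0.546; a Normal approximation gives roughly [4.162, 5.956].
Exact: lower = 4.196; upper = 5.988.

[4.196, 5.988]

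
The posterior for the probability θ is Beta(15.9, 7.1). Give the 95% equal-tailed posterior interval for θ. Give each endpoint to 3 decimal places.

[0.493, 0.858]

Posterior: Beta(15.9, 7.1).
Equal-tailed 95% interval: the 0.025 and 0.975 quantiles of Beta(15.9, 7.1).
Posterior mean ≈ 0.691, SD ≈ 0.094; a Normal approximation gives roughly [0.506, 0.876].
Exact: F⁻¹(0.025) = 0.493; F⁻¹(0.975) = 0.858.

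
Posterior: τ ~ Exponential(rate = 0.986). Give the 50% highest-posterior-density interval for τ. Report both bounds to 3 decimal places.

The exponential density is strictly decreasing on [0, ∞), so the HPD interval is anchored at 0: [0, q] with P(τ ≤ q) = 0.50.
q = −ln(1 − 0.50) / 0.986 = 0.6931 / 0.986 = 0.703.

[0.000, 0.703]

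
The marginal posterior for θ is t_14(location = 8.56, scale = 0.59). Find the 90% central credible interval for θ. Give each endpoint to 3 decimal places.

The t_14 distribution is symmetric; the 90% interval is 8.56 ± t·0.59 with t_{0.95,14} = 1.761.
Half-width: 1.761 × 0.59 = 1.039.
8.56 − 1.039 = 7.521; 8.56 + 1.039 = 9.599.

[7.521, 9.599]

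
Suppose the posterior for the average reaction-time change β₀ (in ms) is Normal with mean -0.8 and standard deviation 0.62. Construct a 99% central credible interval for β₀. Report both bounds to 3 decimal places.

[-2.397, 0.797]

The posterior is symmetric, so the 99% equal-tailed interval is β₀ = -0.8 ± z·0.62 with z = 2.576.
Half-width: 2.576 × 0.62 = 1.597.
-0.8 − 1.597 = -2.397; -0.8 + 1.597 = 0.797.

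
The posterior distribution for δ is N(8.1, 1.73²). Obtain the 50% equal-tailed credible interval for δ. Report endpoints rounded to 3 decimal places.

The posterior is symmetric, so the 50% equal-tailed interval is δ = 8.1 ± z·1.73 with z = 0.674.
Half-width: 0.674 × 1.73 = 1.167.
8.1 − 1.167 = 6.933; 8.1 + 1.167 = 9.267.

[6.933, 9.267]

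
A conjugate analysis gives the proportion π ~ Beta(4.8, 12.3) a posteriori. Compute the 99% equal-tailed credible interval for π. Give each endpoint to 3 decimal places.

[0.068, 0.584]

Posterior: Beta(4.8, 12.3).
Equal-tailed 99% interval: the 0.005 and 0.995 quantiles of Beta(4.8, 12.3).
Posterior mean ≈ 0.281, SD ≈ 0.106; a Normal approximation gives roughly [0.009, 0.553].
Exact: F⁻¹(0.005) = 0.068; F⁻¹(0.995) = 0.584.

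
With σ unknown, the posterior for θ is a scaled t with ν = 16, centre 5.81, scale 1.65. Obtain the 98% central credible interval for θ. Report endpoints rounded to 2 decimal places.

[1.55, 10.07]

The t_16 distribution is symmetric; the 98% interval is 5.81 ± t·1.65 with t_{0.99,16} = 2.583.
Half-width: 2.583 × 1.65 = 4.26.
5.81 − 4.26 = 1.55; 5.81 + 4.26 = 10.07.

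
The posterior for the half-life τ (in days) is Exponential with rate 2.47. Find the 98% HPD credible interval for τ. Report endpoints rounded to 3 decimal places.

The exponential density is strictly decreasing on [0, ∞), so the HPD interval is anchored at 0: [0, q] with P(τ ≤ q) = 0.98.
q = −ln(1 − 0.98) / 2.47 = 3.9120 / 2.47 = 1.584.

[0.000, 1.584]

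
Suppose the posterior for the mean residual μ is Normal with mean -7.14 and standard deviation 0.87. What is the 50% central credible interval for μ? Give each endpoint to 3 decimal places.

The posterior is symmetric, so the 50% equal-tailed interval is μ = -7.14 ± z·0.87 with z = 0.674.
Half-width: 0.674 × 0.87 = 0.587.
-7.14 − 0.587 = -7.727; -7.14 + 0.587 = -6.553.

[-7.727, -6.553]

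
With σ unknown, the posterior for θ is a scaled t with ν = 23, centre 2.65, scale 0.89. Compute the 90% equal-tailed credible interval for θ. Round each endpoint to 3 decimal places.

[1.125, 4.175]

The t_23 distribution is symmetric; the 90% interval is 2.65 ± t·0.89 with t_{0.95,23} = 1.714.
Half-width: 1.714 × 0.89 = 1.525.
2.65 − 1.525 = 1.125; 2.65 + 1.525 = 4.175.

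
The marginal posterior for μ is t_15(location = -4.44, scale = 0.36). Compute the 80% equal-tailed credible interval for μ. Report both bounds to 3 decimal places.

[-4.923, -3.957]

The t_15 distribution is symmetric; the 80% interval is -4.44 ± t·0.36 with t_{0.9,15} = 1.341.
Half-width: 1.341 × 0.36 = 0.483.
-4.44 − 0.483 = -4.923; -4.44 + 0.483 = -3.957.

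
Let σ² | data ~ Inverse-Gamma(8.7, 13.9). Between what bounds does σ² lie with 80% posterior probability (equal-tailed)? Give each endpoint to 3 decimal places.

Inverse-Gamma(8.7, 13.9) quantiles: F⁻¹(0.1) and F⁻¹(0.9).
Equivalently, 1/σ² ~ Gamma(8.7, rate = 13.9); invert its 0.9 and 0.1 quantiles.
Posterior mean ≈ 1.805, SD ≈ 0.697; a Normal approximation gives roughly [0.911, 2.699].
Exact: lower = 1.101; upper = 2.674.

[1.101, 2.674]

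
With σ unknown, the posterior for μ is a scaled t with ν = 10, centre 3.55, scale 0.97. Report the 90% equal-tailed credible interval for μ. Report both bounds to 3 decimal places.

The t_10 distribution is symmetric; the 90% interval is 3.55 ± t·0.97 with t_{0.95,10} = 1.812.
Half-width: 1.812 × 0.97 = 1.758.
3.55 − 1.758 = 1.792; 3.55 + 1.758 = 5.308.

[1.792, 5.308]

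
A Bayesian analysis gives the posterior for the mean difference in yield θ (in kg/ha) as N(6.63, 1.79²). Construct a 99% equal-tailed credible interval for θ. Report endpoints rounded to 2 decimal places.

The posterior is symmetric, so the 99% equal-tailed interval is θ = 6.63 ± z·1.79 with z = 2.576.
Half-width: 2.576 × 1.79 = 4.61.
6.63 − 4.61 = 2.02; 6.63 + 4.61 = 11.24.

[2.02, 11.24]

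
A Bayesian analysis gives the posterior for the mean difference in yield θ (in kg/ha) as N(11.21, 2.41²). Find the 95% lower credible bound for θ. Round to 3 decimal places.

7.246

Need L with P(θ ≥ L) = 0.95: L = 11.21 − z_{0.05}·2.41.
z = 1.645; L = 11.21 − 1.645 × 2.41 = 7.246.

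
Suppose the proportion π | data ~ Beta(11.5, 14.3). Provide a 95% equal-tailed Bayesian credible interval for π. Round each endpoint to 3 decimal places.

Posterior: Beta(11.5, 14.3).
Equal-tailed 95% interval: the 0.025 and 0.975 quantiles of Beta(11.5, 14.3).
Posterior mean ≈ 0.446, SD ≈ 0.096; a Normal approximation gives roughly [0.258, 0.634].
Exact: F⁻¹(0.025) = 0.263; F⁻¹(0.975) = 0.636.

[0.263, 0.636]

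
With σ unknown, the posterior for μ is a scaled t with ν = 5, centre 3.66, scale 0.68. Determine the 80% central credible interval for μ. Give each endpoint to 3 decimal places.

The t_5 distribution is symmetric; the 80% interval is 3.66 ± t·0.68 with t_{0.9,5} = 1.476.
Half-width: 1.476 × 0.68 = 1.004.
3.66 − 1.004 = 2.656; 3.66 + 1.004 = 4.664.

[2.656, 4.664]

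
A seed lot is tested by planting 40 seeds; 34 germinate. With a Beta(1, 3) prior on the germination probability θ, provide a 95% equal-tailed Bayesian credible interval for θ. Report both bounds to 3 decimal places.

[0.666, 0.900]

Posterior: Beta(1+34, 3+6) = Beta(35, 9).
Equal-tailed 95% interval: the 0.025 and 0.975 quantiles of Beta(35, 9).
Posterior mean ≈ 0.795, SD ≈ 0.060; a Normal approximation gives roughly [0.678, 0.913].
Exact: F⁻¹(0.025) = 0.666; F⁻¹(0.975) = 0.900.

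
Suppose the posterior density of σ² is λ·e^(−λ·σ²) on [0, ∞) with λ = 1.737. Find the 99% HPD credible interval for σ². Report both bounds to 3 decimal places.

The exponential density is strictly decreasing on [0, ∞), so the HPD interval is anchored at 0: [0, q] with P(σ² ≤ q) = 0.99.
q = −ln(1 − 0.99) / 1.737 = 4.6052 / 1.737 = 2.651.

[0.000, 2.651]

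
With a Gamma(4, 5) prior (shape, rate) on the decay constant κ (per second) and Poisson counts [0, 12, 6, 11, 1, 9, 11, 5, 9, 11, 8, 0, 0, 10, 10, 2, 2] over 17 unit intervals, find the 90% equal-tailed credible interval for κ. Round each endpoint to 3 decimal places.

[4.284, 5.858]

Posterior: Gamma(4+107, 5+17) = Gamma(111, 22) (shape, rate).
Equal-tailed 90% interval: Gamma(111, 22) quantiles at 0.05 and 0.95.
Posterior mean ≈ 5.045, SD ≈ 0.479; a Normal approximation gives roughly [4.258, 5.833].
Exact: lower = 4.284; upper = 5.858.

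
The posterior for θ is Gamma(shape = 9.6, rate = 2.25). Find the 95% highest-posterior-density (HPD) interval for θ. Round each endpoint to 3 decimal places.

[1.788, 7.011]

The posterior is unimodal and skewed, so the HPD interval has equal density at both endpoints and is the shortest 95% interval.
Solving f(1.788) = f(7.011) with F(7.011) − F(1.788) = 0.95 gives [1.788, 7.011].
For comparison, the equal-tailed interval is [2.009, 7.359]; the HPD is narrower and shifted toward the mode.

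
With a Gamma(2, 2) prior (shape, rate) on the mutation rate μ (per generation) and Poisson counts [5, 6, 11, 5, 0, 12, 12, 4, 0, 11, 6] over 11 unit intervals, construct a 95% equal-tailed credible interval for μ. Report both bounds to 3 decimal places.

[4.470, 7.061]

Posterior: Gamma(2+72, 2+11) = Gamma(74, 13) (shape, rate).
Equal-tailed 95% interval: Gamma(74, 13) quantiles at 0.025 and 0.975.
Posterior mean ≈ 5.692, SD ≈ 0.662; a Normal approximation gives roughly [4.395, 6.989].
Exact: lower = 4.470; upper = 7.061.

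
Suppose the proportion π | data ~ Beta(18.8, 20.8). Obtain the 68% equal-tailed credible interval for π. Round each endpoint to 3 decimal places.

[0.396, 0.554]

Posterior: Beta(18.8, 20.8).
Equal-tailed 68% interval: the 0.16 and 0.84 quantiles of Beta(18.8, 20.8).
Posterior mean ≈ 0.475, SD ≈ 0.078; a Normal approximation gives roughly [0.397, 0.553].
Exact: F⁻¹(0.16) = 0.396; F⁻¹(0.84) = 0.554.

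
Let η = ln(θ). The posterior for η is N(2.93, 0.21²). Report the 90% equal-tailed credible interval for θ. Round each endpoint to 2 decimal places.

[13.26, 26.45]

On the log scale the 90% interval is 2.93 ± 1.645 × 0.21 = [2.5846, 3.2754].
Exponentiate: [e^2.5846, e^3.2754] = [13.26, 26.45].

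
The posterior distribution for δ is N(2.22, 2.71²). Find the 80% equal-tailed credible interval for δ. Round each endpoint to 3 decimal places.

[-1.253, 5.693]

The posterior is symmetric, so the 80% equal-tailed interval is δ = 2.22 ± z·2.71 with z = 1.282.
Half-width: 1.282 × 2.71 = 3.473.
2.22 − 3.473 = -1.253; 2.22 + 3.473 = 5.693.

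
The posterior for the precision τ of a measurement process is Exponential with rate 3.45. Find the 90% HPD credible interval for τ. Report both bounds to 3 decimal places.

[0.000, 0.667]

The exponential density is strictly decreasing on [0, ∞), so the HPD interval is anchored at 0: [0, q] with P(τ ≤ q) = 0.90.
q = −ln(1 − 0.90) / 3.45 = 2.3026 / 3.45 = 0.667.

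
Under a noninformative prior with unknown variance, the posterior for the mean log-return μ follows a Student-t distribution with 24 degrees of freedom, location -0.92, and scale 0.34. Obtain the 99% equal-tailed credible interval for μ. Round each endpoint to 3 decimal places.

The t_24 distribution is symmetric; the 99% interval is -0.92 ± t·0.34 with t_{0.995,24} = 2.797.
Half-width: 2.797 × 0.34 = 0.951.
-0.92 − 0.951 = -1.871; -0.92 + 0.951 = 0.031.

[-1.871, 0.031]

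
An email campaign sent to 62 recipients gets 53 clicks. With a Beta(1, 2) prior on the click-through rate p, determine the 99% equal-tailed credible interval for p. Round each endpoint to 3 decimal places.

[0.695, 0.929]

Posterior: Beta(1+53, 2+9) = Beta(54, 11).
Equal-tailed 99% interval: the 0.005 and 0.995 quantiles of Beta(54, 11).
Posterior mean ≈ 0.831, SD ≈ 0.046; a Normal approximation gives roughly [0.712, 0.950].
Exact: F⁻¹(0.005) = 0.695; F⁻¹(0.995) = 0.929.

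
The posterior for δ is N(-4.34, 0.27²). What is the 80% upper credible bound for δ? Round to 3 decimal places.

-4.113

Need U with P(δ ≤ U) = 0.80: U = -4.34 + z_{0.2}·0.27.
z = 0.842; U = -4.34 + 0.842 × 0.27 = -4.113.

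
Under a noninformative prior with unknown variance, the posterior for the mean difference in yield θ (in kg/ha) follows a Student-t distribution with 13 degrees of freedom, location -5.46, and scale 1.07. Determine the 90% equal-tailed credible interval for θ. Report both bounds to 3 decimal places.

[-7.355, -3.565]

The t_13 distribution is symmetric; the 90% interval is -5.46 ± t·1.07 with t_{0.95,13} = 1.771.
Half-width: 1.771 × 1.07 = 1.895.
-5.46 − 1.895 = -7.355; -5.46 + 1.895 = -3.565.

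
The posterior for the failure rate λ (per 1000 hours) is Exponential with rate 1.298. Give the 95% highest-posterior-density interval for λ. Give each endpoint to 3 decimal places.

The exponential density is strictly decreasing on [0, ∞), so the HPD interval is anchored at 0: [0, q] with P(λ ≤ q) = 0.95.
q = −ln(1 − 0.95) / 1.298 = 2.9957 / 1.298 = 2.308.

[0.000, 2.308]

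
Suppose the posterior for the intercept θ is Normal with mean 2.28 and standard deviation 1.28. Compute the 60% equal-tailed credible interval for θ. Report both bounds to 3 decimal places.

[1.203, 3.357]

The posterior is symmetric, so the 60% equal-tailed interval is θ = 2.28 ± z·1.28 with z = 0.842.
Half-width: 0.842 × 1.28 = 1.077.
2.28 − 1.077 = 1.203; 2.28 + 1.077 = 3.357.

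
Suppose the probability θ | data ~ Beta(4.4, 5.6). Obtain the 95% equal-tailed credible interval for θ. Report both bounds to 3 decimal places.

[0.166, 0.737]

Posterior: Beta(4.4, 5.6).
Equal-tailed 95% interval: the 0.025 and 0.975 quantiles of Beta(4.4, 5.6).
Posterior mean ≈ 0.440, SD ≈ 0.150; a Normal approximation gives roughly [0.147, 0.733].
Exact: F⁻¹(0.025) = 0.166; F⁻¹(0.975) = 0.737.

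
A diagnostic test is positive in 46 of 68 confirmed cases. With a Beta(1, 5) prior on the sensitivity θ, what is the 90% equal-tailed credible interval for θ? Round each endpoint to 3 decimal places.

Posterior: Beta(1+46, 5+22) = Beta(47, 27).
Equal-tailed 90% interval: the 0.05 and 0.95 quantiles of Beta(47, 27).
Posterior mean ≈ 0.635, SD ≈ 0.056; a Normal approximation gives roughly [0.544, 0.727].
Exact: F⁻¹(0.05) = 0.542; F⁻¹(0.95) = 0.725.

[0.542, 0.725]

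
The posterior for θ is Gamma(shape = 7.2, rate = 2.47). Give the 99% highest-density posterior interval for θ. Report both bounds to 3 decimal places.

The posterior is unimodal and skewed, so the HPD interval has equal density at both endpoints and is the shortest 99% interval.
Solving f(0.707) = f(6.130) with F(6.130) − F(0.707) = 0.99 gives [0.707, 6.130].
For comparison, the equal-tailed interval is [0.867, 6.460]; the HPD is narrower and shifted toward the mode.

[0.707, 6.130]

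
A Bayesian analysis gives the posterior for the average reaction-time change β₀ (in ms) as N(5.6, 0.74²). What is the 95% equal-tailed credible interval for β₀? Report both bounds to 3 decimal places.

[4.150, 7.050]

The posterior is symmetric, so the 95% equal-tailed interval is β₀ = 5.6 ± z·0.74 with z = 1.960.
Half-width: 1.960 × 0.74 = 1.450.
5.6 − 1.450 = 4.150; 5.6 + 1.450 = 7.050.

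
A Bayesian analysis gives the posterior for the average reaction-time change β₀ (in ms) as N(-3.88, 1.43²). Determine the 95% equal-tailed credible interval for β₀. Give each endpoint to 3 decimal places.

[-6.683, -1.077]

The posterior is symmetric, so the 95% equal-tailed interval is β₀ = -3.88 ± z·1.43 with z = 1.960.
Half-width: 1.960 × 1.43 = 2.803.
-3.88 − 2.803 = -6.683; -3.88 + 2.803 = -1.077.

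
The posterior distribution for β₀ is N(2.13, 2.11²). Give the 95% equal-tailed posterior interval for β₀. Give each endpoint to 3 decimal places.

[-2.006, 6.266]

The posterior is symmetric, so the 95% equal-tailed interval is β₀ = 2.13 ± z·2.11 with z = 1.960.
Half-width: 1.960 × 2.11 = 4.136.
2.13 − 4.136 = -2.006; 2.13 + 4.136 = 6.266.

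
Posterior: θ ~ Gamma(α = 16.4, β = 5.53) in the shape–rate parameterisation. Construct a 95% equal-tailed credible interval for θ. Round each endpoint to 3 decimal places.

Posterior: Gamma(shape 16.4, rate 5.53).
Equal-tailed 95% interval: Gamma(16.4, 5.53) quantiles at 0.025 and 0.975.
Posterior mean ≈ 2.966, SD ≈ 0.732; a Normal approximation gives roughly [1.530, 4.401].
Exact: lower = 1.708; upper = 4.564.

[1.708, 4.564]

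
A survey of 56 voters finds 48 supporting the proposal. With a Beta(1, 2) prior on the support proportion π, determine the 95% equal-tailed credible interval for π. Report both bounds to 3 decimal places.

Posterior: Beta(1+48, 2+8) = Beta(49, 10).
Equal-tailed 95% interval: the 0.025 and 0.975 quantiles of Beta(49, 10).
Posterior mean ≈ 0.831, SD ≈ 0.048; a Normal approximation gives roughly [0.736, 0.925].
Exact: F⁻¹(0.025) = 0.726; F⁻¹(0.975) = 0.914.

[0.726, 0.914]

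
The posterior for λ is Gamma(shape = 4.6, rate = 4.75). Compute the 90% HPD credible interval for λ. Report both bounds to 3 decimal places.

[0.268, 1.642]

The posterior is unimodal and skewed, so the HPD interval has equal density at both endpoints and is the shortest 90% interval.
Solving f(0.268) = f(1.642) with F(1.642) − F(0.268) = 0.90 gives [0.268, 1.642].
For comparison, the equal-tailed interval is [0.363, 1.810]; the HPD is narrower and shifted toward the mode.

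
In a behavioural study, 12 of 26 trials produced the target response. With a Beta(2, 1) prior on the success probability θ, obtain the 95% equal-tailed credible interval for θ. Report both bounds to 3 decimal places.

Posterior: Beta(2+12, 1+14) = Beta(14, 15).
Equal-tailed 95% interval: the 0.025 and 0.975 quantiles of Beta(14, 15).
Posterior mean ≈ 0.483, SD ≈ 0.091; a Normal approximation gives roughly [0.304, 0.662].
Exact: F⁻¹(0.025) = 0.306; F⁻¹(0.975) = 0.661.

[0.306, 0.661]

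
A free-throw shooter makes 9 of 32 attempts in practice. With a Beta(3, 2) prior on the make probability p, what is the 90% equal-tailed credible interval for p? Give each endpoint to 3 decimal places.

Posterior: Beta(3+9, 2+23) = Beta(12, 25).
Equal-tailed 90% interval: the 0.05 and 0.95 quantiles of Beta(12, 25).
Posterior mean ≈ 0.324, SD ≈ 0.076; a Normal approximation gives roughly [0.199, 0.449].
Exact: F⁻¹(0.05) = 0.205; F⁻¹(0.95) = 0.455.

[0.205, 0.455]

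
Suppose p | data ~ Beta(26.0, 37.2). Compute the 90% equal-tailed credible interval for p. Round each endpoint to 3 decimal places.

Posterior: Beta(26.0, 37.2).
Equal-tailed 90% interval: the 0.05 and 0.95 quantiles of Beta(26.0, 37.2).
Posterior mean ≈ 0.411, SD ≈ 0.061; a Normal approximation gives roughly [0.310, 0.512].
Exact: F⁻¹(0.05) = 0.312; F⁻¹(0.95) = 0.514.

[0.312, 0.514]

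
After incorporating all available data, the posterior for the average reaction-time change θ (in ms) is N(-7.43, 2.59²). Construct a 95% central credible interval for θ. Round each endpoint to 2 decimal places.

The posterior is symmetric, so the 95% equal-tailed interval is θ = -7.43 ± z·2.59 with z = 1.960.
Half-width: 1.960 × 2.59 = 5.08.
-7.43 − 5.08 = -12.51; -7.43 + 5.08 = -2.35.

[-12.51, -2.35]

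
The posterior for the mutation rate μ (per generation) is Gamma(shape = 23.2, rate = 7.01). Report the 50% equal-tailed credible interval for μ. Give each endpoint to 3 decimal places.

[2.824, 3.744]

Posterior: Gamma(shape 23.2, rate 7.01).
Equal-tailed 50% interval: Gamma(23.2, 7.01) quantiles at 0.25 and 0.75.
Posterior mean ≈ 3.310, SD ≈ 0.687; a Normal approximation gives roughly [2.846, 3.773].
Exact: lower = 2.824; upper = 3.744.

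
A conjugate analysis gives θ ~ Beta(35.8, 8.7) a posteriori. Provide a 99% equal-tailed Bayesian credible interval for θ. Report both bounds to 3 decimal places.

[0.631, 0.928]

Posterior: Beta(35.8, 8.7).
Equal-tailed 99% interval: the 0.005 and 0.995 quantiles of Beta(35.8, 8.7).
Posterior mean ≈ 0.804, SD ≈ 0.059; a Normal approximation gives roughly [0.653, 0.956].
Exact: F⁻¹(0.005) = 0.631; F⁻¹(0.995) = 0.928.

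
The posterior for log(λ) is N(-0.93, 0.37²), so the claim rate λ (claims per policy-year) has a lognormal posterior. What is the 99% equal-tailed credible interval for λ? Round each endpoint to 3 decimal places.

[0.152, 1.023]

On the log scale the 99% interval is -0.93 ± 2.576 × 0.37 = [-1.8831, 0.0231].
Exponentiate: [e^-1.8831, e^0.0231] = [0.152, 1.023].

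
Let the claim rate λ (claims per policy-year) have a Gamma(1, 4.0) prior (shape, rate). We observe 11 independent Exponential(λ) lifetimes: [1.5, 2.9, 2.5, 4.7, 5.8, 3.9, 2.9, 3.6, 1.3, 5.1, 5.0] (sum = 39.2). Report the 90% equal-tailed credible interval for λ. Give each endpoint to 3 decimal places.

[0.160, 0.421]

Posterior: Gamma(1+11, 4.0+39.2) = Gamma(12, 43.2) (shape, rate).
Equal-tailed 90% interval: Gamma(12, 43.2) quantiles at 0.05 and 0.95.
Posterior mean ≈ 0.278, SD ≈ 0.080; a Normal approximation gives roughly [0.146, 0.410].
Exact: lower = 0.160; upper = 0.421.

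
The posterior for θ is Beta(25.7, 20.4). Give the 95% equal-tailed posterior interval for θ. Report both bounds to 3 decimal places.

[0.414, 0.696]

Posterior: Beta(25.7, 20.4).
Equal-tailed 95% interval: the 0.025 and 0.975 quantiles of Beta(25.7, 20.4).
Posterior mean ≈ 0.557, SD ≈ 0.072; a Normal approximation gives roughly [0.416, 0.699].
Exact: F⁻¹(0.025) = 0.414; F⁻¹(0.975) = 0.696.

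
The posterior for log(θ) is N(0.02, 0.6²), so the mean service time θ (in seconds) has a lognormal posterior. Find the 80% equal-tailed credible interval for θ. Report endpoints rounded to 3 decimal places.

On the log scale the 80% interval is 0.02 ± 1.282 × 0.6 = [-0.7489, 0.7889].
Exponentiate: [e^-0.7489, e^0.7889] = [0.473, 2.201].

[0.473, 2.201]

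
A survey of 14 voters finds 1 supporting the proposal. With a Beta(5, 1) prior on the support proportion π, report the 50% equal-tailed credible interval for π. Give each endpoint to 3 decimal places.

[0.227, 0.366]

Posterior: Beta(5+1, 1+13) = Beta(6, 14).
Equal-tailed 50% interval: the 0.25 and 0.75 quantiles of Beta(6, 14).
Posterior mean ≈ 0.300, SD ≈ 0.100; a Normal approximation gives roughly [0.233, 0.367].
Exact: F⁻¹(0.25) = 0.227; F⁻¹(0.75) = 0.366.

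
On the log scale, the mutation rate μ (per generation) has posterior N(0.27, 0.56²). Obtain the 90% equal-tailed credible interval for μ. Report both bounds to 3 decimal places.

On the log scale the 90% interval is 0.27 ± 1.645 × 0.56 = [-0.6511, 1.1911].
Exponentiate: [e^-0.6511, e^1.1911] = [0.521, 3.291].

[0.521, 3.291]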